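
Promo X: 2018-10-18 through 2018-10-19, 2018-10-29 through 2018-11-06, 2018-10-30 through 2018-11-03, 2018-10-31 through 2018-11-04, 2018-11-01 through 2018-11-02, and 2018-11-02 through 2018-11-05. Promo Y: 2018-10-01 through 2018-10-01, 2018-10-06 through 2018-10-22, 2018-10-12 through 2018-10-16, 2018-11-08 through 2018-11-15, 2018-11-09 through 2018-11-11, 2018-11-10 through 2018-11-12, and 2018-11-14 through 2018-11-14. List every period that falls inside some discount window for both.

2018-10-18 through 2018-10-19

A, merged: 2018-10-18 through 2018-10-19, 2018-10-29 through 2018-11-06.
B, merged: 2018-10-01 through 2018-10-01, 2018-10-06 through 2018-10-22, 2018-11-08 through 2018-11-15.
2018-10-18 through 2018-10-19 overlaps B on 2018-10-18 through 2018-10-19.
2018-10-29 through 2018-11-06 falls entirely outside B.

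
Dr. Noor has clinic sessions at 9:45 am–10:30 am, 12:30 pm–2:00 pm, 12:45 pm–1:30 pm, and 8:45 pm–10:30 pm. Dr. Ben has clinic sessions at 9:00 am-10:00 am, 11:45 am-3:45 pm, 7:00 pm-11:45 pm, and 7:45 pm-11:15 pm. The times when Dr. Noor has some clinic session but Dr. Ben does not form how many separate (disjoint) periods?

Merge the first list: 9:45 am–10:30 am, 12:30 pm–2:00 pm, 8:45 pm–10:30 pm.
Merge the second list: 9:00 am–10:00 am, 11:45 am–3:45 pm, 7:00 pm–11:45 pm.
A \ B = 10:00 am–10:30 am.
That is 1 disjoint piece.

1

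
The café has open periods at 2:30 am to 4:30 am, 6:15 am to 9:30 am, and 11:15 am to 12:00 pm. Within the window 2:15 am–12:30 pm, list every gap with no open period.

2:15 am–2:30 am, 4:30 am–6:15 am, 9:30 am–11:15 am, 12:00 pm–12:30 pm

After merging, the occupied span is 2:30 am–4:30 am, 6:15 am–9:30 am, 11:15 am–12:00 pm.
Complement within 2:15 am–12:30 pm: 2:15 am–2:30 am, 4:30 am–6:15 am, 9:30 am–11:15 am, 12:00 pm–12:30 pm.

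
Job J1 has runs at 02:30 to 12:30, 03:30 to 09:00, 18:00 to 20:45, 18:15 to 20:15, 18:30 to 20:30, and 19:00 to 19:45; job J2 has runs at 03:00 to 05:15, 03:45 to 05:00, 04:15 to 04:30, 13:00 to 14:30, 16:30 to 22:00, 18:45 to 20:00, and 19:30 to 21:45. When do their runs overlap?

A, merged: 02:30–12:30, 18:00–20:45.
B, merged: 03:00–05:15, 13:00–14:30, 16:30–22:00.
02:30–12:30 overlaps B on 03:00–05:15.
18:00–20:45 overlaps B on 18:00–20:45.

03:00–05:15, 18:00–20:45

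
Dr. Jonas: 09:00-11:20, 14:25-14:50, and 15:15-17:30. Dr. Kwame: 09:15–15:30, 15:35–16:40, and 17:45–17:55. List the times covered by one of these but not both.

09:00-09:15, 11:20-14:25, 14:50-15:15, 15:30-15:35, 16:40-17:30, 17:45-17:55

Only in the first: 09:00-09:15, 15:30-15:35, 16:40-17:30.
Only in the second: 11:20-14:25, 14:50-15:15, 17:45-17:55.
Together these are the periods covered by exactly one.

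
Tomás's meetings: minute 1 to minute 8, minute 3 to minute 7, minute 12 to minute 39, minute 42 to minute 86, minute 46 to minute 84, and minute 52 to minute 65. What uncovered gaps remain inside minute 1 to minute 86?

minute 8 to minute 12, minute 39 to minute 42

Covered (merged): minute 1 to minute 8, minute 12 to minute 39, minute 42 to minute 86.
Complement within minute 1 to minute 86: minute 8 to minute 12, minute 39 to minute 42.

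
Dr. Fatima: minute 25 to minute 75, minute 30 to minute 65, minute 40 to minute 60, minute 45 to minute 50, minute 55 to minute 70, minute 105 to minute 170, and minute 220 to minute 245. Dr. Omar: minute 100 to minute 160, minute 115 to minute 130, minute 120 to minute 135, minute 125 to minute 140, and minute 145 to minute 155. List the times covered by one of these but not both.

minute 25 to minute 75, minute 100 to minute 105, minute 160 to minute 170, minute 220 to minute 245

A, merged: minute 25 to minute 75, minute 105 to minute 170, minute 220 to minute 245.
B, merged: minute 100 to minute 160.
Only in the first: minute 25 to minute 75, minute 160 to minute 170, minute 220 to minute 245.
Only in the second: minute 100 to minute 105.
Together these are the periods covered by exactly one.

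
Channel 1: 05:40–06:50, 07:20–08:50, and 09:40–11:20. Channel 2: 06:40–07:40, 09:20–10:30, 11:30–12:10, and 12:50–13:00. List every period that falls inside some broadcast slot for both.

06:40–06:50, 07:20–07:40, 09:40–10:30

05:40–06:50 meets the second set on 06:40–06:50.
07:20–08:50 meets the second set on 07:20–07:40.
09:40–11:20 meets the second set on 09:40–10:30.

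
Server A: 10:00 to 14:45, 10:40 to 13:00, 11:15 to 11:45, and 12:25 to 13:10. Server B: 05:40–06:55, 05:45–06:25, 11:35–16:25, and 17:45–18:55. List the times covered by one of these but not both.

First set merges to 10:00–14:45.
Second set merges to 05:40–06:55, 11:35–16:25, 17:45–18:55.
A but not B: 10:00–11:35.
B but not A: 05:40–06:55, 14:45–16:25, 17:45–18:55.
Combining gives A △ B.

05:40–06:55, 10:00–11:35, 14:45–16:25, 17:45–18:55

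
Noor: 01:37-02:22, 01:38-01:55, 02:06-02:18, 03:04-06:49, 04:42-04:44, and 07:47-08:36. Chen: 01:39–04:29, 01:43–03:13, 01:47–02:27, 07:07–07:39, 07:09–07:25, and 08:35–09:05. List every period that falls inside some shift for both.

A, merged: 01:37–02:22, 03:04–06:49, 07:47–08:36.
B, merged: 01:39–04:29, 07:07–07:39, 08:35–09:05.
01:37–02:22 meets the second set on 01:39–02:22.
03:04–06:49 meets the second set on 03:04–04:29.
07:47–08:36 meets the second set on 08:35–08:36.

01:39–02:22, 03:04–04:29, 08:35–08:36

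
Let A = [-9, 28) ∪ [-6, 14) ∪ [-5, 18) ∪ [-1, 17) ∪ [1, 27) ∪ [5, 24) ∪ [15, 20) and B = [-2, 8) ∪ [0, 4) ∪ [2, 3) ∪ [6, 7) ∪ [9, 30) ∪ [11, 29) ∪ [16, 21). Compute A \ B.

First set merges to [-9, 28).
Second set merges to [-2, 8), [9, 30).
[-9, 28) minus B → [-9, -2), [8, 9).

[-9, -2) ∪ [8, 9)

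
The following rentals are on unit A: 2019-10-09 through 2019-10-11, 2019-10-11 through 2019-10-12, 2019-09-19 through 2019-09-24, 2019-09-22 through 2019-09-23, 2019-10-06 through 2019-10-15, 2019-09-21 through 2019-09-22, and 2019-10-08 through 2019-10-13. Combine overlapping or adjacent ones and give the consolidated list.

2019-09-19 through 2019-09-24, 2019-10-06 through 2019-10-15

Sort by start: 2019-09-19 through 2019-09-24, 2019-09-21 through 2019-09-22, 2019-09-22 through 2019-09-23, 2019-10-06 through 2019-10-15, 2019-10-08 through 2019-10-13, 2019-10-09 through 2019-10-11, 2019-10-11 through 2019-10-12.
2019-09-21 through 2019-09-22 overlaps/touches 2019-09-19 through 2019-09-24 → extend to 2019-09-19 through 2019-09-24.
2019-09-22 through 2019-09-23 overlaps/touches 2019-09-19 through 2019-09-24 → extend to 2019-09-19 through 2019-09-24.
2019-10-06 through 2019-10-15 is disjoint → start new block.
2019-10-08 through 2019-10-13 overlaps/touches 2019-10-06 through 2019-10-15 → extend to 2019-10-06 through 2019-10-15.
2019-10-09 through 2019-10-11 overlaps/touches 2019-10-06 through 2019-10-15 → extend to 2019-10-06 through 2019-10-15.
2019-10-11 through 2019-10-12 overlaps/touches 2019-10-06 through 2019-10-15 → extend to 2019-10-06 through 2019-10-15.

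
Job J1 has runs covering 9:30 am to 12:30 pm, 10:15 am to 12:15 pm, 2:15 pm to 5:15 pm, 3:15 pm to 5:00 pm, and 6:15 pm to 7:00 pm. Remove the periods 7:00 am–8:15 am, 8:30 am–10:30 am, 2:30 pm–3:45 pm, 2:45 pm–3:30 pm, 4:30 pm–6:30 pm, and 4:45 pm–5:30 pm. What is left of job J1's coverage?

10:30 am-12:30 pm, 2:15 pm-2:30 pm, 3:45 pm-4:30 pm, 6:30 pm-7:00 pm

Merge the first list: 9:30 am-12:30 pm, 2:15 pm-5:15 pm, 6:15 pm-7:00 pm.
Merge the second list: 7:00 am-8:15 am, 8:30 am-10:30 am, 2:30 pm-3:45 pm, 4:30 pm-6:30 pm.
9:30 am-12:30 pm \ B = 10:30 am-12:30 pm.
2:15 pm-5:15 pm \ B = 2:15 pm-2:30 pm, 3:45 pm-4:30 pm.
6:15 pm-7:00 pm \ B = 6:30 pm-7:00 pm.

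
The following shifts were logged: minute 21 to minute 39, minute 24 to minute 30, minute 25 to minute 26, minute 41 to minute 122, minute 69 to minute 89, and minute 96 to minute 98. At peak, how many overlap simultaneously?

At minute 25, 3 of the intervals are simultaneously active.
No point has more.

3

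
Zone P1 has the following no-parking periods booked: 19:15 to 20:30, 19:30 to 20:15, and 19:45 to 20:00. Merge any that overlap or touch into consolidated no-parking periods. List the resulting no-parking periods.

19:15–20:30

19:30–20:15 overlaps/touches 19:15–20:30 → extend to 19:15–20:30.
19:45–20:00 overlaps/touches 19:15–20:30 → extend to 19:15–20:30.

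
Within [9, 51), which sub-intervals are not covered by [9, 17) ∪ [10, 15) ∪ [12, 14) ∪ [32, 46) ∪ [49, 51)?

[17, 32) ∪ [46, 49)

After merging, the occupied span is [9, 17), [32, 46), [49, 51).
Gaps within [9, 51): [17, 32), [46, 49).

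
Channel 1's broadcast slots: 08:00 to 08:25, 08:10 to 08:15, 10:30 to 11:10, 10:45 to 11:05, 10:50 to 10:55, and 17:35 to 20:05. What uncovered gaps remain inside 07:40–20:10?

07:40-08:00, 08:25-10:30, 11:10-17:35, 20:05-20:10

Covered (merged): 08:00-08:25, 10:30-11:10, 17:35-20:05.
Complement within 07:40-20:10: 07:40-08:00, 08:25-10:30, 11:10-17:35, 20:05-20:10.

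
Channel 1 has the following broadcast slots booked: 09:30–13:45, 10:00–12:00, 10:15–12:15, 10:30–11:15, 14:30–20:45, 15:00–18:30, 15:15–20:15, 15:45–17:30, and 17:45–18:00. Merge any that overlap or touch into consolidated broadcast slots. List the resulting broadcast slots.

10:00–12:00 overlaps/touches 09:30–13:45 → extend to 09:30–13:45.
10:15–12:15 overlaps/touches 09:30–13:45 → extend to 09:30–13:45.
10:30–11:15 overlaps/touches 09:30–13:45 → extend to 09:30–13:45.
14:30–20:45 is disjoint → start new block.
15:00–18:30 overlaps/touches 14:30–20:45 → extend to 14:30–20:45.
15:15–20:15 overlaps/touches 14:30–20:45 → extend to 14:30–20:45.
15:45–17:30 overlaps/touches 14:30–20:45 → extend to 14:30–20:45.
17:45–18:00 overlaps/touches 14:30–20:45 → extend to 14:30–20:45.

09:30–13:45, 14:30–20:45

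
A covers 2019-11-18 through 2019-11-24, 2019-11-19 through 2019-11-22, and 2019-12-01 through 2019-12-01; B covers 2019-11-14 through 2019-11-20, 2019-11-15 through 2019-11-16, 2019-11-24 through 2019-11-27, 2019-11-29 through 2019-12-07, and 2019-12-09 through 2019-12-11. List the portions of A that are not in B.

Merge the first list: 2019-11-18 through 2019-11-24, 2019-12-01 through 2019-12-01.
Merge the second list: 2019-11-14 through 2019-11-20, 2019-11-24 through 2019-11-27, 2019-11-29 through 2019-12-07, 2019-12-09 through 2019-12-11.
2019-11-18 through 2019-11-24 \ B = 2019-11-21 through 2019-11-23.
2019-12-01 through 2019-12-01: entirely removed.

2019-11-21 through 2019-11-23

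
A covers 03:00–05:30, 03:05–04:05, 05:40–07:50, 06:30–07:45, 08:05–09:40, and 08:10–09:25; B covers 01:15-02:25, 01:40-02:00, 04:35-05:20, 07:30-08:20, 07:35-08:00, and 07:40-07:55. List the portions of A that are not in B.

First set merges to 03:00-05:30, 05:40-07:50, 08:05-09:40.
Second set merges to 01:15-02:25, 04:35-05:20, 07:30-08:20.
03:00-05:30 minus B → 03:00-04:35, 05:20-05:30.
05:40-07:50 minus B → 05:40-07:30.
08:05-09:40 minus B → 08:20-09:40.

03:00-04:35, 05:20-05:30, 05:40-07:30, 08:20-09:40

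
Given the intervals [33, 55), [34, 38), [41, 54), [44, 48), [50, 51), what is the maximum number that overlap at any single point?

3

Sweep endpoints in order; track running count of active intervals.
Peak of 3 reached at 44.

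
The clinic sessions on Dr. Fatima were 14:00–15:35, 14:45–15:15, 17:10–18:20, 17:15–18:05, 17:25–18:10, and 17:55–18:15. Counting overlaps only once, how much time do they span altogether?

Merged: 14:00–15:35, 17:10–18:20.
Lengths: 1 h 35 min + 1 h 10 min = 2 h 45 min.

2 h 45 min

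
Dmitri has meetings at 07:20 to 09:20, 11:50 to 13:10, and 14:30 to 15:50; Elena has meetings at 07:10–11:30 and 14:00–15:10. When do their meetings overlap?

07:20–09:20, 14:30–15:10

07:20–09:20 overlaps B on 07:20–09:20.
11:50–13:10 falls entirely outside B.
14:30–15:50 overlaps B on 14:30–15:10.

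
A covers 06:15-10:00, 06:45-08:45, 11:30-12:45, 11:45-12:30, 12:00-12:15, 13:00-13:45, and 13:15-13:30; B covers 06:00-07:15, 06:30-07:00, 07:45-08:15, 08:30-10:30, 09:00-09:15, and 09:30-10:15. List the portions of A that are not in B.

Merge the first list: 06:15-10:00, 11:30-12:45, 13:00-13:45.
Merge the second list: 06:00-07:15, 07:45-08:15, 08:30-10:30.
06:15-10:00 minus B → 07:15-07:45, 08:15-08:30.
11:30-12:45: no B overlap → unchanged.
13:00-13:45: no B overlap → unchanged.

07:15-07:45, 08:15-08:30, 11:30-12:45, 13:00-13:45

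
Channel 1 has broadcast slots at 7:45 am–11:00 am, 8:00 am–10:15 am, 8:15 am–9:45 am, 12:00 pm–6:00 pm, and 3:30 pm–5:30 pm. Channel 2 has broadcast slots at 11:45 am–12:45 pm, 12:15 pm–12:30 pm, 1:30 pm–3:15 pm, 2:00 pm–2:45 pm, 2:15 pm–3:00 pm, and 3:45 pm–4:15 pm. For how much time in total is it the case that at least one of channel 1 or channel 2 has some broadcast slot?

9 h 30 min

First set merges to 7:45 am–11:00 am, 12:00 pm–6:00 pm.
Second set merges to 11:45 am–12:45 pm, 1:30 pm–3:15 pm, 3:45 pm–4:15 pm.
A ∪ B = 7:45 am–11:00 am, 11:45 am–6:00 pm.
Total: 3 h 15 min + 6 h 15 min = 9 h 30 min.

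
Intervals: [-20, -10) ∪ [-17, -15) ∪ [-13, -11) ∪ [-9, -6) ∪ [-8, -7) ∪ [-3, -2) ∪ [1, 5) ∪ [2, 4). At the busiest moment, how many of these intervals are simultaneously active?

2

Sweep endpoints in order; track running count of active intervals.
Peak of 2 reached at -17.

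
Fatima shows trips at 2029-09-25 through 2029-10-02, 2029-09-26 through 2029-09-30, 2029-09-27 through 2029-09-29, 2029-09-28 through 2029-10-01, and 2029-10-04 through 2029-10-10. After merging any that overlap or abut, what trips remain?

2029-09-26 through 2029-09-30 overlaps/touches 2029-09-25 through 2029-10-02 → extend to 2029-09-25 through 2029-10-02.
2029-09-27 through 2029-09-29 overlaps/touches 2029-09-25 through 2029-10-02 → extend to 2029-09-25 through 2029-10-02.
2029-09-28 through 2029-10-01 overlaps/touches 2029-09-25 through 2029-10-02 → extend to 2029-09-25 through 2029-10-02.
2029-10-04 through 2029-10-10 is disjoint → start new block.

2029-09-25 through 2029-10-02, 2029-10-04 through 2029-10-10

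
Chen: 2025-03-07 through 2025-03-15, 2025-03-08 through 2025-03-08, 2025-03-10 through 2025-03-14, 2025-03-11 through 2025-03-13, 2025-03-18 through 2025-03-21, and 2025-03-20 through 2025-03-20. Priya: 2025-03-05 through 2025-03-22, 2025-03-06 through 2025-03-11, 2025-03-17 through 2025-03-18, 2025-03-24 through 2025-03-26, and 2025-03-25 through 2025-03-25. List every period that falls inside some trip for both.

First set merges to 2025-03-07 through 2025-03-15, 2025-03-18 through 2025-03-21.
Second set merges to 2025-03-05 through 2025-03-22, 2025-03-24 through 2025-03-26.
2025-03-07 through 2025-03-15 meets the second set on 2025-03-07 through 2025-03-15.
2025-03-18 through 2025-03-21 meets the second set on 2025-03-18 through 2025-03-21.

2025-03-07 through 2025-03-15, 2025-03-18 through 2025-03-21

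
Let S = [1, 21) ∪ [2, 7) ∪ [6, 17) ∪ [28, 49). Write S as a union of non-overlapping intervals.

[2, 7) overlaps/touches [1, 21) → extend to [1, 21).
[6, 17) overlaps/touches [1, 21) → extend to [1, 21).
[28, 49) is disjoint → start new block.

[1, 21) ∪ [28, 49)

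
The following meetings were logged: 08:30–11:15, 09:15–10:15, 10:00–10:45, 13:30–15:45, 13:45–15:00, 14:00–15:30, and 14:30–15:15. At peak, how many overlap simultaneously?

4

At 14:30, 4 of the intervals are simultaneously active.
No point has more.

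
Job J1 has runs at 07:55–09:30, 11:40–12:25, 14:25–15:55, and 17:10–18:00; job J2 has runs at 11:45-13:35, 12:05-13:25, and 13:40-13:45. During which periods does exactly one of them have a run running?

07:55-09:30, 11:40-11:45, 12:25-13:35, 13:40-13:45, 14:25-15:55, 17:10-18:00

B, merged: 11:45-13:35, 13:40-13:45.
A \ B = 07:55-09:30, 11:40-11:45, 14:25-15:55, 17:10-18:00.
B \ A = 12:25-13:35, 13:40-13:45.
Union of the two gives the symmetric difference.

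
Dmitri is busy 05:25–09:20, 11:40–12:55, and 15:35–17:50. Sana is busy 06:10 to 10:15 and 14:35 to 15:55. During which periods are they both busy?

06:10-09:20, 15:35-15:55

05:25-09:20 overlaps B on 06:10-09:20.
11:40-12:55 falls entirely outside B.
15:35-17:50 overlaps B on 15:35-15:55.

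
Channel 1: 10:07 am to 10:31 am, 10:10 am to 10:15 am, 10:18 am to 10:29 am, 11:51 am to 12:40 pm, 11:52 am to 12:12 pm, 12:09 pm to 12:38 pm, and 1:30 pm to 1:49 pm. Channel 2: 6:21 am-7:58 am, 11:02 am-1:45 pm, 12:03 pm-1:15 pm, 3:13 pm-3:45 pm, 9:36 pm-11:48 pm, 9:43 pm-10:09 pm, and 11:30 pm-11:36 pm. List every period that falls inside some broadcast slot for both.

A, merged: 10:07 am–10:31 am, 11:51 am–12:40 pm, 1:30 pm–1:49 pm.
B, merged: 6:21 am–7:58 am, 11:02 am–1:45 pm, 3:13 pm–3:45 pm, 9:36 pm–11:48 pm.
10:07 am–10:31 am: no overlap with the second set.
11:51 am–12:40 pm meets the second set on 11:51 am–12:40 pm.
1:30 pm–1:49 pm meets the second set on 1:30 pm–1:45 pm.

11:51 am–12:40 pm, 1:30 pm–1:45 pm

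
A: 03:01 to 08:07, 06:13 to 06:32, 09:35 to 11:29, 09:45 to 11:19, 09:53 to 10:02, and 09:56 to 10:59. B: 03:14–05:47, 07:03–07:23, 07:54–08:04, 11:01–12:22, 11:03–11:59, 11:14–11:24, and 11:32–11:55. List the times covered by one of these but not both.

03:01–03:14, 05:47–07:03, 07:23–07:54, 08:04–08:07, 09:35–11:01, 11:29–12:22

Merge the first list: 03:01–08:07, 09:35–11:29.
Merge the second list: 03:14–05:47, 07:03–07:23, 07:54–08:04, 11:01–12:22.
Only in the first: 03:01–03:14, 05:47–07:03, 07:23–07:54, 08:04–08:07, 09:35–11:01.
Only in the second: 11:29–12:22.
Together these are the periods covered by exactly one.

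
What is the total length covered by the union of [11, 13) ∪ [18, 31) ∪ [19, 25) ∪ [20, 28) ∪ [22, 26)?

15

Merged: [11, 13), [18, 31).
Lengths: 2 + 13 = 15.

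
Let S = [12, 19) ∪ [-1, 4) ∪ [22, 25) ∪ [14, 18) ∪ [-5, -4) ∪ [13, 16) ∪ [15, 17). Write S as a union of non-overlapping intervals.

[-5, -4) ∪ [-1, 4) ∪ [12, 19) ∪ [22, 25)

Sort by start: [-5, -4), [-1, 4), [12, 19), [13, 16), [14, 18), [15, 17), [22, 25).
[-1, 4) is disjoint → start new block.
[12, 19) is disjoint → start new block.
[13, 16) overlaps/touches [12, 19) → extend to [12, 19).
[14, 18) overlaps/touches [12, 19) → extend to [12, 19).
[15, 17) overlaps/touches [12, 19) → extend to [12, 19).
[22, 25) is disjoint → start new block.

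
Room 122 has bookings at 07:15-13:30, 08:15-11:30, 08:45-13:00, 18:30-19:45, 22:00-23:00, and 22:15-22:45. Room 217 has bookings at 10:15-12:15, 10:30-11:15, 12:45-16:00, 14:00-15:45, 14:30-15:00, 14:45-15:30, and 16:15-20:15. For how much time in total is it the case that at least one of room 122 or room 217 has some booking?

Merge the first list: 07:15–13:30, 18:30–19:45, 22:00–23:00.
Merge the second list: 10:15–12:15, 12:45–16:00, 16:15–20:15.
A ∪ B = 07:15–16:00, 16:15–20:15, 22:00–23:00.
Total: 8 h 45 min + 4 h + 1 h = 13 h 45 min.

13 h 45 min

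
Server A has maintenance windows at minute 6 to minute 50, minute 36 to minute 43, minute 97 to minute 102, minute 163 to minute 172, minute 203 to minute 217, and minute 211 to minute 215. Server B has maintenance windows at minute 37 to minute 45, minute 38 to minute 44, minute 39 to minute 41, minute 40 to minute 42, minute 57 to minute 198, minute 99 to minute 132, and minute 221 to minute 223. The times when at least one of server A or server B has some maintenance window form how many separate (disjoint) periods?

Merge the first list: minute 6 to minute 50, minute 97 to minute 102, minute 163 to minute 172, minute 203 to minute 217.
Merge the second list: minute 37 to minute 45, minute 57 to minute 198, minute 221 to minute 223.
A ∪ B = minute 6 to minute 50, minute 57 to minute 198, minute 203 to minute 217, minute 221 to minute 223.
That is 4 disjoint pieces.

4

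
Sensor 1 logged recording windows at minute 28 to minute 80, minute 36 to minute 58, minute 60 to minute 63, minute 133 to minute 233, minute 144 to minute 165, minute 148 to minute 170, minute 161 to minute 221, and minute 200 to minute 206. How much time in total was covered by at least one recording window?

152 minutes

Merged: minute 28 to minute 80, minute 133 to minute 233.
Lengths: 52 minutes + 100 minutes = 152 minutes.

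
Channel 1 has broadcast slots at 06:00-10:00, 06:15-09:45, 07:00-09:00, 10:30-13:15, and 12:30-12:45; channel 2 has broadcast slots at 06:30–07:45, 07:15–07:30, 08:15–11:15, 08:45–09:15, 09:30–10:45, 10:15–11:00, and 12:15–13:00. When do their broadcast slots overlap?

06:30–07:45, 08:15–10:00, 10:30–11:15, 12:15–13:00

First set merges to 06:00–10:00, 10:30–13:15.
Second set merges to 06:30–07:45, 08:15–11:15, 12:15–13:00.
06:00–10:00 overlaps B on 06:30–07:45, 08:15–10:00.
10:30–13:15 overlaps B on 10:30–11:15, 12:15–13:00.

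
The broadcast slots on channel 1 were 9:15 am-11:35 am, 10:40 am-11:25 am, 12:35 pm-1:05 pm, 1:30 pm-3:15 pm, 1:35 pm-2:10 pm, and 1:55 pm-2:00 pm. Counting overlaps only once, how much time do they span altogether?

Merged: 9:15 am-11:35 am, 12:35 pm-1:05 pm, 1:30 pm-3:15 pm.
Lengths: 2 h 20 min + 30 min + 1 h 45 min = 4 h 35 min.

4 h 35 min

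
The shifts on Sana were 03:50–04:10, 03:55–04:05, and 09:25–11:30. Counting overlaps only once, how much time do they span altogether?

2 h 25 min

Merged: 03:50–04:10, 09:25–11:30.
Lengths: 20 min + 2 h 5 min = 2 h 25 min.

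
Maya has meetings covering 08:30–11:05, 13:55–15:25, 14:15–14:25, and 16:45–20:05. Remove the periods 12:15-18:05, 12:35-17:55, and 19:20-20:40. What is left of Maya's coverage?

08:30–11:05, 18:05–19:20

First set merges to 08:30–11:05, 13:55–15:25, 16:45–20:05.
Second set merges to 12:15–18:05, 19:20–20:40.
08:30–11:05 is untouched.
13:55–15:25 lies entirely inside B → drops out.
16:45–20:05 with B removed leaves 18:05–19:20.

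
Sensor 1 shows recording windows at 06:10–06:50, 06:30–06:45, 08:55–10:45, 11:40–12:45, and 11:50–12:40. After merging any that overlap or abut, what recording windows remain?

06:30–06:45 overlaps/touches 06:10–06:50 → extend to 06:10–06:50.
08:55–10:45 is disjoint → start new block.
11:40–12:45 is disjoint → start new block.
11:50–12:40 overlaps/touches 11:40–12:45 → extend to 11:40–12:45.

06:10–06:50, 08:55–10:45, 11:40–12:45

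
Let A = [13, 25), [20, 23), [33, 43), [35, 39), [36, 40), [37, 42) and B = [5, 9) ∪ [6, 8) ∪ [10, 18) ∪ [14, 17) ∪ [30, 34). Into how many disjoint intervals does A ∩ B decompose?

2

A, merged: [13, 25), [33, 43).
B, merged: [5, 9), [10, 18), [30, 34).
A ∩ B = [13, 18), [33, 34).
That is 2 disjoint pieces.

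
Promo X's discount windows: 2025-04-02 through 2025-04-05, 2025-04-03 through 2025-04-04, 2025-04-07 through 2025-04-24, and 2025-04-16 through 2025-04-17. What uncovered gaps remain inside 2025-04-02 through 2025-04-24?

Covered (merged): 2025-04-02 through 2025-04-05, 2025-04-07 through 2025-04-24.
Complement within 2025-04-02 through 2025-04-24: 2025-04-06 through 2025-04-06.

2025-04-06 through 2025-04-06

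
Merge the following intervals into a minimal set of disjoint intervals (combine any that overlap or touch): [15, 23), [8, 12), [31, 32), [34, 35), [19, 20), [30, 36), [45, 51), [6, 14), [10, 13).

[6, 14) ∪ [15, 23) ∪ [30, 36) ∪ [45, 51)

Sort by start: [6, 14), [8, 12), [10, 13), [15, 23), [19, 20), [30, 36), [31, 32), [34, 35), [45, 51).
[8, 12) overlaps/touches [6, 14) → extend to [6, 14).
[10, 13) overlaps/touches [6, 14) → extend to [6, 14).
[15, 23) is disjoint → start new block.
[19, 20) overlaps/touches [15, 23) → extend to [15, 23).
[30, 36) is disjoint → start new block.
[31, 32) overlaps/touches [30, 36) → extend to [30, 36).
[34, 35) overlaps/touches [30, 36) → extend to [30, 36).
[45, 51) is disjoint → start new block.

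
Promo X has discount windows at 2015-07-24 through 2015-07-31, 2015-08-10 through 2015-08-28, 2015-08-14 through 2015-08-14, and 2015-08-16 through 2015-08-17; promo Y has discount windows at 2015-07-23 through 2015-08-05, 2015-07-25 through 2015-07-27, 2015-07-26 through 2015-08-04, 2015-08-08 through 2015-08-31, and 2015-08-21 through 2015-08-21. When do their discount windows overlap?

First set merges to 2015-07-24 through 2015-07-31, 2015-08-10 through 2015-08-28.
Second set merges to 2015-07-23 through 2015-08-05, 2015-08-08 through 2015-08-31.
2015-07-24 through 2015-07-31 ∩ B → 2015-07-24 through 2015-07-31.
2015-08-10 through 2015-08-28 ∩ B → 2015-08-10 through 2015-08-28.

2015-07-24 through 2015-07-31, 2015-08-10 through 2015-08-28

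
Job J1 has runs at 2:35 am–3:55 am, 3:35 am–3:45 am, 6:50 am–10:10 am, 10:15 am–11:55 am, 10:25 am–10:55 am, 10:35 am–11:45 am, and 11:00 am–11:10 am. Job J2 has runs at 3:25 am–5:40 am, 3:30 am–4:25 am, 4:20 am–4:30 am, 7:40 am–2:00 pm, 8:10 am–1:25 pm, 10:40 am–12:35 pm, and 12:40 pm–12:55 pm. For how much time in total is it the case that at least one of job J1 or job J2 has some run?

Merge the first list: 2:35 am-3:55 am, 6:50 am-10:10 am, 10:15 am-11:55 am.
Merge the second list: 3:25 am-5:40 am, 7:40 am-2:00 pm.
A ∪ B = 2:35 am-5:40 am, 6:50 am-2:00 pm.
Total: 3 h 5 min + 7 h 10 min = 10 h 15 min.

10 h 15 min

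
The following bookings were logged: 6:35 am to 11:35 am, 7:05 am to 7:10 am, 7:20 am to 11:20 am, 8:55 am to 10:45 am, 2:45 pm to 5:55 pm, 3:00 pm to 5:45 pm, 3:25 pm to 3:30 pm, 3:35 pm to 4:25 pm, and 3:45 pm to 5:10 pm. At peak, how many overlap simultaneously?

4

Sweep endpoints in order; track running count of active intervals.
Peak of 4 reached at 3:45 pm.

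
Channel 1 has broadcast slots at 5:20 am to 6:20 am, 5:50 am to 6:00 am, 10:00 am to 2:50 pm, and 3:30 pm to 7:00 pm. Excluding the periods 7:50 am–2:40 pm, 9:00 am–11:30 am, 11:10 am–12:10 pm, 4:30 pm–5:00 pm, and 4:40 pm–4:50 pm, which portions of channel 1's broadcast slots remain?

5:20 am-6:20 am, 2:40 pm-2:50 pm, 3:30 pm-4:30 pm, 5:00 pm-7:00 pm

First set merges to 5:20 am-6:20 am, 10:00 am-2:50 pm, 3:30 pm-7:00 pm.
Second set merges to 7:50 am-2:40 pm, 4:30 pm-5:00 pm.
5:20 am-6:20 am: nothing removed.
10:00 am-2:50 pm \ B = 2:40 pm-2:50 pm.
3:30 pm-7:00 pm \ B = 3:30 pm-4:30 pm, 5:00 pm-7:00 pm.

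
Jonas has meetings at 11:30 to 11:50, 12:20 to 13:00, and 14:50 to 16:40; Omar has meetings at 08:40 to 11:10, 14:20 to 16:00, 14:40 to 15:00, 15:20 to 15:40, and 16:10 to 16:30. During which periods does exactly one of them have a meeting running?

Second set merges to 08:40–11:10, 14:20–16:00, 16:10–16:30.
Only in the first: 11:30–11:50, 12:20–13:00, 16:00–16:10, 16:30–16:40.
Only in the second: 08:40–11:10, 14:20–14:50.
Together these are the periods covered by exactly one.

08:40–11:10, 11:30–11:50, 12:20–13:00, 14:20–14:50, 16:00–16:10, 16:30–16:40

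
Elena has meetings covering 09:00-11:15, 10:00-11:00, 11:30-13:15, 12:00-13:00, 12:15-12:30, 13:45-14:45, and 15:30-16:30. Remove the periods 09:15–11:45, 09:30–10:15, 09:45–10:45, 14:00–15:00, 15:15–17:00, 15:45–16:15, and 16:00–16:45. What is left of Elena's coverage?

09:00-09:15, 11:45-13:15, 13:45-14:00

A, merged: 09:00-11:15, 11:30-13:15, 13:45-14:45, 15:30-16:30.
B, merged: 09:15-11:45, 14:00-15:00, 15:15-17:00.
09:00-11:15 \ B = 09:00-09:15.
11:30-13:15 \ B = 11:45-13:15.
13:45-14:45 \ B = 13:45-14:00.
15:30-16:30: entirely removed.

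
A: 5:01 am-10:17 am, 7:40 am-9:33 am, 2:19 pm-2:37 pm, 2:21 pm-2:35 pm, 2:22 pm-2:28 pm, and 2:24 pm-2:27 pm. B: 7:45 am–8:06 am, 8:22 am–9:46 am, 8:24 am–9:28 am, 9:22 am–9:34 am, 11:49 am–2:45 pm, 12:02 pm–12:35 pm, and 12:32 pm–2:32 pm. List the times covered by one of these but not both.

5:01 am–7:45 am, 8:06 am–8:22 am, 9:46 am–10:17 am, 11:49 am–2:19 pm, 2:37 pm–2:45 pm

A, merged: 5:01 am–10:17 am, 2:19 pm–2:37 pm.
B, merged: 7:45 am–8:06 am, 8:22 am–9:46 am, 11:49 am–2:45 pm.
A but not B: 5:01 am–7:45 am, 8:06 am–8:22 am, 9:46 am–10:17 am.
B but not A: 11:49 am–2:19 pm, 2:37 pm–2:45 pm.
Combining gives A △ B.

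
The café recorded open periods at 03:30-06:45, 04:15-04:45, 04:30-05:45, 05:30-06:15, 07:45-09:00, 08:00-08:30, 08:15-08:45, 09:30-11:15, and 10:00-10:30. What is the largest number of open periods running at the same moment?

3

Walk the sorted start/end points keeping a running depth.
The depth first hits 3 at 04:30.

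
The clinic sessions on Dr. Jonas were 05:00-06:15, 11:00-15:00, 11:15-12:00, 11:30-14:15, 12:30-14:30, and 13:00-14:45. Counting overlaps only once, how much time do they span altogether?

5 h 15 min

Merged: 05:00–06:15, 11:00–15:00.
Lengths: 1 h 15 min + 4 h = 5 h 15 min.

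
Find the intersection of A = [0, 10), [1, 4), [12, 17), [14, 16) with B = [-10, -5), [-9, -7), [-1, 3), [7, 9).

First set merges to [0, 10), [12, 17).
Second set merges to [-10, -5), [-1, 3), [7, 9).
[0, 10) overlaps B on [0, 3), [7, 9).
[12, 17) falls entirely outside B.

[0, 3) ∪ [7, 9)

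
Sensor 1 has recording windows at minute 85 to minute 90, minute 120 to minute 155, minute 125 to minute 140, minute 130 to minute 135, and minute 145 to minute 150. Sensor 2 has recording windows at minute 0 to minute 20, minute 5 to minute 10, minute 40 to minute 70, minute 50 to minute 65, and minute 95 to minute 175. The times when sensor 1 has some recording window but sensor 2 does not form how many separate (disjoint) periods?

A, merged: minute 85 to minute 90, minute 120 to minute 155.
B, merged: minute 0 to minute 20, minute 40 to minute 70, minute 95 to minute 175.
A \ B = minute 85 to minute 90.
That is 1 disjoint piece.

1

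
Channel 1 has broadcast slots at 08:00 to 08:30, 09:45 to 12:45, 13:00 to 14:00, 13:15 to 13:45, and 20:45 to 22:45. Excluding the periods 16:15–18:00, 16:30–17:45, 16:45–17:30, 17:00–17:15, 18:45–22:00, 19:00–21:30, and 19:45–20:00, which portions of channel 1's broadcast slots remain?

08:00–08:30, 09:45–12:45, 13:00–14:00, 22:00–22:45

A, merged: 08:00–08:30, 09:45–12:45, 13:00–14:00, 20:45–22:45.
B, merged: 16:15–18:00, 18:45–22:00.
08:00–08:30: no B overlap → unchanged.
09:45–12:45: no B overlap → unchanged.
13:00–14:00: no B overlap → unchanged.
20:45–22:45 minus B → 22:00–22:45.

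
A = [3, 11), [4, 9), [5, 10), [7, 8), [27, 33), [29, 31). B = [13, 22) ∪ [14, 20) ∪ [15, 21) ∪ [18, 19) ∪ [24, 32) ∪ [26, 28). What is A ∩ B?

A, merged: [3, 11), [27, 33).
B, merged: [13, 22), [24, 32).
[3, 11): no overlap with the second set.
[27, 33) meets the second set on [27, 32).

[27, 32)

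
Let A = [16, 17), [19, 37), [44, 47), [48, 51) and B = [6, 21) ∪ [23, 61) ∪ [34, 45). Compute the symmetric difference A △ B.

[6, 16) ∪ [17, 19) ∪ [21, 23) ∪ [37, 44) ∪ [47, 48) ∪ [51, 61)

Second set merges to [6, 21), [23, 61).
A \ B = [21, 23).
B \ A = [6, 16), [17, 19), [37, 44), [47, 48), [51, 61).
Union of the two gives the symmetric difference.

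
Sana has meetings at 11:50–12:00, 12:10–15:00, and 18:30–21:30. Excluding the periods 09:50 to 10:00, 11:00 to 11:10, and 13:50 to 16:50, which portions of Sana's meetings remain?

11:50-12:00: nothing removed.
12:10-15:00 \ B = 12:10-13:50.
18:30-21:30: nothing removed.

11:50-12:00, 12:10-13:50, 18:30-21:30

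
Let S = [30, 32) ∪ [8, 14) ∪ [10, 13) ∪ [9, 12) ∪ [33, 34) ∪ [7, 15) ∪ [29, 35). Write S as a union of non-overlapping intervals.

Sort by start: [7, 15), [8, 14), [9, 12), [10, 13), [29, 35), [30, 32), [33, 34).
[8, 14) overlaps/touches [7, 15) → extend to [7, 15).
[9, 12) overlaps/touches [7, 15) → extend to [7, 15).
[10, 13) overlaps/touches [7, 15) → extend to [7, 15).
[29, 35) is disjoint → start new block.
[30, 32) overlaps/touches [29, 35) → extend to [29, 35).
[33, 34) overlaps/touches [29, 35) → extend to [29, 35).

[7, 15) ∪ [29, 35)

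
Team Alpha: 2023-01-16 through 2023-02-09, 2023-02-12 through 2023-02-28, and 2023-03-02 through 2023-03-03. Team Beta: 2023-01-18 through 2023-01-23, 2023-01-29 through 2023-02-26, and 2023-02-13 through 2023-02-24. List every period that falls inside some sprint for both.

Merge the second list: 2023-01-18 through 2023-01-23, 2023-01-29 through 2023-02-26.
2023-01-16 through 2023-02-09 meets the second set on 2023-01-18 through 2023-01-23, 2023-01-29 through 2023-02-09.
2023-02-12 through 2023-02-28 meets the second set on 2023-02-12 through 2023-02-26.
2023-03-02 through 2023-03-03: no overlap with the second set.

2023-01-18 through 2023-01-23, 2023-01-29 through 2023-02-09, 2023-02-12 through 2023-02-26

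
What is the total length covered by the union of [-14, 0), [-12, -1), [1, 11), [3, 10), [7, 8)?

Merged: [-14, 0), [1, 11).
Lengths: 14 + 10 = 24.

24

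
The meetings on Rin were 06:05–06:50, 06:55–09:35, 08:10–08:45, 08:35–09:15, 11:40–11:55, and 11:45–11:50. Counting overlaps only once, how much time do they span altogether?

3 h 40 min

Merged: 06:05–06:50, 06:55–09:35, 11:40–11:55.
Lengths: 45 min + 2 h 40 min + 15 min = 3 h 40 min.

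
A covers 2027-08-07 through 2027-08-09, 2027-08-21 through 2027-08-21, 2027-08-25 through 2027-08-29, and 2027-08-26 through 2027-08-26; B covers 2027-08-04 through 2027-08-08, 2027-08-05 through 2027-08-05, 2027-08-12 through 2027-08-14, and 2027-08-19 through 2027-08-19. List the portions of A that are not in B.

2027-08-09 through 2027-08-09, 2027-08-21 through 2027-08-21, 2027-08-25 through 2027-08-29

Merge the first list: 2027-08-07 through 2027-08-09, 2027-08-21 through 2027-08-21, 2027-08-25 through 2027-08-29.
Merge the second list: 2027-08-04 through 2027-08-08, 2027-08-12 through 2027-08-14, 2027-08-19 through 2027-08-19.
2027-08-07 through 2027-08-09 with B removed leaves 2027-08-09 through 2027-08-09.
2027-08-21 through 2027-08-21 is untouched.
2027-08-25 through 2027-08-29 is untouched.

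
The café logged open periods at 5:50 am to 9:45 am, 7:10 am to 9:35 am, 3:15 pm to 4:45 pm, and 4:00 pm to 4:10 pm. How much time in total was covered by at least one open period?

5 h 25 min

Merged: 5:50 am-9:45 am, 3:15 pm-4:45 pm.
Lengths: 3 h 55 min + 1 h 30 min = 5 h 25 min.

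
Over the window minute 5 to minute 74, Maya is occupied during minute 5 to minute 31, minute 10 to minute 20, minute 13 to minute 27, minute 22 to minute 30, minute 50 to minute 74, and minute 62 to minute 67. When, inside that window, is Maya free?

After merging, the occupied span is minute 5 to minute 31, minute 50 to minute 74.
Gaps within minute 5 to minute 74: minute 31 to minute 50.

minute 31 to minute 50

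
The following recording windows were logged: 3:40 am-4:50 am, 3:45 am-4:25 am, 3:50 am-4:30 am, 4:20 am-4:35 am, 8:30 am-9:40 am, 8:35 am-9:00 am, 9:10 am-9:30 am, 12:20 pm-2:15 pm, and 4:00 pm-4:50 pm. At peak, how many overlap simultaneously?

Sweep endpoints in order; track running count of active intervals.
Peak of 4 reached at 4:20 am.

4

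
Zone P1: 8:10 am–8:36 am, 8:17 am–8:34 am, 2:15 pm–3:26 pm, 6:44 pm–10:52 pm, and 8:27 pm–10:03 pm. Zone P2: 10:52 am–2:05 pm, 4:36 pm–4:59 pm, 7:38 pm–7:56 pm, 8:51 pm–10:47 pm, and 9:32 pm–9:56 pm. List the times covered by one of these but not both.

8:10 am–8:36 am, 10:52 am–2:05 pm, 2:15 pm–3:26 pm, 4:36 pm–4:59 pm, 6:44 pm–7:38 pm, 7:56 pm–8:51 pm, 10:47 pm–10:52 pm

A, merged: 8:10 am–8:36 am, 2:15 pm–3:26 pm, 6:44 pm–10:52 pm.
B, merged: 10:52 am–2:05 pm, 4:36 pm–4:59 pm, 7:38 pm–7:56 pm, 8:51 pm–10:47 pm.
Only in the first: 8:10 am–8:36 am, 2:15 pm–3:26 pm, 6:44 pm–7:38 pm, 7:56 pm–8:51 pm, 10:47 pm–10:52 pm.
Only in the second: 10:52 am–2:05 pm, 4:36 pm–4:59 pm.
Together these are the periods covered by exactly one.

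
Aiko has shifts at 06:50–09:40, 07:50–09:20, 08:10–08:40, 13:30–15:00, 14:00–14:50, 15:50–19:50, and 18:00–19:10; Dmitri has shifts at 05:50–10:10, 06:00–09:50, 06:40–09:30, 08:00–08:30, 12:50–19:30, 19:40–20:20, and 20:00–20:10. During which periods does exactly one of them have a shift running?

05:50-06:50, 09:40-10:10, 12:50-13:30, 15:00-15:50, 19:30-19:40, 19:50-20:20

Merge the first list: 06:50-09:40, 13:30-15:00, 15:50-19:50.
Merge the second list: 05:50-10:10, 12:50-19:30, 19:40-20:20.
Only in the first: 19:30-19:40.
Only in the second: 05:50-06:50, 09:40-10:10, 12:50-13:30, 15:00-15:50, 19:50-20:20.
Together these are the periods covered by exactly one.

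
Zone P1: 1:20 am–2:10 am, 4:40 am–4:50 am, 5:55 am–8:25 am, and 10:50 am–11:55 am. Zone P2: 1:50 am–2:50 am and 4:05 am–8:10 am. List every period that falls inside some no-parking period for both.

1:20 am-2:10 am ∩ B → 1:50 am-2:10 am.
4:40 am-4:50 am ∩ B → 4:40 am-4:50 am.
5:55 am-8:25 am ∩ B → 5:55 am-8:10 am.
10:50 am-11:55 am meets no B interval.

1:50 am-2:10 am, 4:40 am-4:50 am, 5:55 am-8:10 am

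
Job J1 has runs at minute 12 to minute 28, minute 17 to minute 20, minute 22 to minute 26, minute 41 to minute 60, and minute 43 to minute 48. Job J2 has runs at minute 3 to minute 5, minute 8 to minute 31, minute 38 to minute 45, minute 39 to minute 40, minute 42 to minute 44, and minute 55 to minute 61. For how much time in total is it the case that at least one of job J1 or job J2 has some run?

First set merges to minute 12 to minute 28, minute 41 to minute 60.
Second set merges to minute 3 to minute 5, minute 8 to minute 31, minute 38 to minute 45, minute 55 to minute 61.
A ∪ B = minute 3 to minute 5, minute 8 to minute 31, minute 38 to minute 61.
Total: 2 minutes + 23 minutes + 23 minutes = 48 minutes.

48 minutes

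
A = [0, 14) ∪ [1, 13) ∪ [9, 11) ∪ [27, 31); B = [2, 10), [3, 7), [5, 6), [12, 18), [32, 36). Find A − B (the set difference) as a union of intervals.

[0, 2) ∪ [10, 12) ∪ [27, 31)

First set merges to [0, 14), [27, 31).
Second set merges to [2, 10), [12, 18), [32, 36).
[0, 14) \ B = [0, 2), [10, 12).
[27, 31): nothing removed.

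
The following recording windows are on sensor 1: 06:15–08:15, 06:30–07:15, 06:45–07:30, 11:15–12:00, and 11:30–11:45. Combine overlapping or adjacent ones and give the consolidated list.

06:30-07:15 overlaps/touches 06:15-08:15 → extend to 06:15-08:15.
06:45-07:30 overlaps/touches 06:15-08:15 → extend to 06:15-08:15.
11:15-12:00 is disjoint → start new block.
11:30-11:45 overlaps/touches 11:15-12:00 → extend to 11:15-12:00.

06:15-08:15, 11:15-12:00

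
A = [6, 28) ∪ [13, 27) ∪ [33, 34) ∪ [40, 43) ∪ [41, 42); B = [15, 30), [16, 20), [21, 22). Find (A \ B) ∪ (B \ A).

First set merges to [6, 28), [33, 34), [40, 43).
Second set merges to [15, 30).
Only in the first: [6, 15), [33, 34), [40, 43).
Only in the second: [28, 30).
Together these are the periods covered by exactly one.

[6, 15) ∪ [28, 30) ∪ [33, 34) ∪ [40, 43)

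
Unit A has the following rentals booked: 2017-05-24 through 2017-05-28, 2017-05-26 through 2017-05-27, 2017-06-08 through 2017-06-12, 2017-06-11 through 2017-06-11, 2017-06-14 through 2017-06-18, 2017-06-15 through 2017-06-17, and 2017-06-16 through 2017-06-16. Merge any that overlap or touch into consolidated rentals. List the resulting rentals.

2017-05-26 through 2017-05-27 overlaps/touches 2017-05-24 through 2017-05-28 → extend to 2017-05-24 through 2017-05-28.
2017-06-08 through 2017-06-12 is disjoint → start new block.
2017-06-11 through 2017-06-11 overlaps/touches 2017-06-08 through 2017-06-12 → extend to 2017-06-08 through 2017-06-12.
2017-06-14 through 2017-06-18 is disjoint → start new block.
2017-06-15 through 2017-06-17 overlaps/touches 2017-06-14 through 2017-06-18 → extend to 2017-06-14 through 2017-06-18.
2017-06-16 through 2017-06-16 overlaps/touches 2017-06-14 through 2017-06-18 → extend to 2017-06-14 through 2017-06-18.

2017-05-24 through 2017-05-28, 2017-06-08 through 2017-06-12, 2017-06-14 through 2017-06-18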